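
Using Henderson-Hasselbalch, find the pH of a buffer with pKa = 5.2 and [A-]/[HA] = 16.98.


pH = pKa + log10([A-]/[HA])
pH = 5.2 + log10(16.98)
pH = 6.4299

6.4299


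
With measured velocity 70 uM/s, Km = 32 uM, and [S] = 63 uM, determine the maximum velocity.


Vmax = v * (Km + [S]) / [S]
Vmax = 70 * (32 + 63) / 63
Vmax = 105.5556 uM/s

105.5556 uM/s


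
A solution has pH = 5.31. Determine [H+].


[H+] = 10^(-pH)
[H+] = 10^(-5.31)
[H+] = 4.898e-06 M

4.898e-06 M


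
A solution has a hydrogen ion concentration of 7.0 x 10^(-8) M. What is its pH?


pH = -log10([H+])
pH = -log10(7.0 x 10^(-8))
pH = 7.1549

7.1549


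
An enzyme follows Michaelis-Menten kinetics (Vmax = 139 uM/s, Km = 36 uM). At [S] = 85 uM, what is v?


v = Vmax * [S] / (Km + [S])
v = 139 * 85 / (36 + 85)
v = 97.6446 uM/s

97.6446 uM/s


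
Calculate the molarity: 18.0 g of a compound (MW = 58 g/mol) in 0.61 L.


C = (mass / MW) / volume
C = (18.0 / 58) / 0.61
C = 0.5088 M

0.5088 M


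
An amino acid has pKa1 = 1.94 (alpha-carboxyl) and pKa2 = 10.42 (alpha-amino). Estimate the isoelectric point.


pI = (pKa1 + pKa2) / 2
pI = (1.94 + 10.42) / 2
pI = 6.18

6.18


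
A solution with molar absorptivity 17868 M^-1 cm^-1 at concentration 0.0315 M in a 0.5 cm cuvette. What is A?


A = epsilon * c * l
A = 17868 * 0.0315 * 0.5
A = 281.421

281.421


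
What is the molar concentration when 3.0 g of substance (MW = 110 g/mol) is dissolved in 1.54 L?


C = (mass / MW) / volume
C = (3.0 / 110) / 1.54
C = 0.0177 M

0.0177 M


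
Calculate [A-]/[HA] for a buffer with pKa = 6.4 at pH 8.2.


[A-]/[HA] = 10^(pH - pKa)
= 10^(8.2 - 6.4)
= 63.0957

63.0957


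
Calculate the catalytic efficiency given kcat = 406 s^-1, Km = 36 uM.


Catalytic efficiency = kcat / Km
= 406 / 36
= 11.2778 uM^-1*s^-1

11.2778 uM^-1*s^-1


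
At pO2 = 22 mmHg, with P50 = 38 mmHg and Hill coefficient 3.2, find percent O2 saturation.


Y = pO2^n / (P50^n + pO2^n)
Y = 22^3.2 / (38^3.2 + 22^3.2)
Y = 14.82%

14.82%


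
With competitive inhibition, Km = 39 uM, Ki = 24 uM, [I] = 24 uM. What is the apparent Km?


Km_app = Km * (1 + [I]/Ki)
Km_app = 39 * (1 + 24/24)
Km_app = 78.0 uM

78.0 uM


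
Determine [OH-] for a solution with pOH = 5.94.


[OH-] = 10^(-pOH)
[OH-] = 10^(-5.94)
[OH-] = 1.148e-06 M

1.148e-06 M


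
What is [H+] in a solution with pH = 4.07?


[H+] = 10^(-pH)
[H+] = 10^(-4.07)
[H+] = 8.511e-05 M

8.511e-05 M


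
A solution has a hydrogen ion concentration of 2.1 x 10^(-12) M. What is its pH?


pH = -log10([H+])
pH = -log10(2.1 x 10^(-12))
pH = 11.6778

11.6778


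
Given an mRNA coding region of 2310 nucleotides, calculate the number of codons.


codons = nucleotides / 3
codons = 2310 / 3 = 770

770


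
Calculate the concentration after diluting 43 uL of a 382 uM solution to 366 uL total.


C2 = C1 * V1 / V2
C2 = 382 * 43 / 366
C2 = 44.8798 uM

44.8798 uM


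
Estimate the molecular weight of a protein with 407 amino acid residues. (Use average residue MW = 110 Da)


MW = n_residues * 110 Da
MW = 407 * 110
MW = 44770 Da

44770 Da


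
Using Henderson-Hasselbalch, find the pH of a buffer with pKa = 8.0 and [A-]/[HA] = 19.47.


pH = pKa + log10([A-]/[HA])
pH = 8.0 + log10(19.47)
pH = 9.2894

9.2894


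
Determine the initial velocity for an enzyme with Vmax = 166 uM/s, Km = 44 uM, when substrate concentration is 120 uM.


v = Vmax * [S] / (Km + [S])
v = 166 * 120 / (44 + 120)
v = 121.4634 uM/s

121.4634 uM/s


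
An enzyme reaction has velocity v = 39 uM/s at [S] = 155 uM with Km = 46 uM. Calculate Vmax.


Vmax = v * (Km + [S]) / [S]
Vmax = 39 * (46 + 155) / 155
Vmax = 50.5742 uM/s

50.5742 uM/s


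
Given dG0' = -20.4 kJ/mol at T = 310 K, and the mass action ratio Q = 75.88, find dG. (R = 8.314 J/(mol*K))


dG = dG0' + RT * ln(Q) / 1000
dG = -20.4 + 8.314 * 310 * ln(75.88) / 1000
dG = -9.2423 kJ/mol

-9.2423 kJ/mol


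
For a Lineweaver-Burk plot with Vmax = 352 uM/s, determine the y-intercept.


y-intercept = 1/Vmax
= 1/352
= 0.0028 s/uM

0.0028 s/uM


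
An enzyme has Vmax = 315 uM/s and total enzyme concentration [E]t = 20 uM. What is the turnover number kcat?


kcat = Vmax / [E]t
kcat = 315 / 20
kcat = 15.75 s^-1

15.75 s^-1


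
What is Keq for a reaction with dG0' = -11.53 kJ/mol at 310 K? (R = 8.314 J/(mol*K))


Keq = exp(-dG0 * 1000 / (R * T))
Keq = exp(-(-11.53) * 1000 / (8.314 * 310))
Keq = 87.6722

87.6722


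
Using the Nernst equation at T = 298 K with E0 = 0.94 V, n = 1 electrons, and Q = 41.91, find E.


E = E0 - (RT/nF) * ln(Q)
E = 0.94 - (8.314 * 298 / (1 * 96485)) * ln(41.91)
E = 0.8441 V

0.8441 V


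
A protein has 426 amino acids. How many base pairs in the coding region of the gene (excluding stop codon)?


Each amino acid = 1 codon = 3 bp
bp = 426 * 3 = 1278 bp

1278 bp


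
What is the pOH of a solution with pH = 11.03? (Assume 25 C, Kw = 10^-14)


pOH = 14 - pH
pOH = 14 - 11.03
pOH = 2.97

2.97


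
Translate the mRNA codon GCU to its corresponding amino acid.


Standard genetic code lookup.
Codon GCU -> Ala

Ala


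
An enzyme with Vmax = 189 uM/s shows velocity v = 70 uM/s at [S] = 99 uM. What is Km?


Km = [S] * (Vmax - v) / v
Km = 99 * (189 - 70) / 70
Km = 168.3 uM

168.3 uM


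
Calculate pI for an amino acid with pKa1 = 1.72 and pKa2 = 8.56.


pI = (pKa1 + pKa2) / 2
pI = (1.72 + 8.56) / 2
pI = 5.14

5.14


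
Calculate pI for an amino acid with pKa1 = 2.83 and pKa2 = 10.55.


pI = (pKa1 + pKa2) / 2
pI = (2.83 + 10.55) / 2
pI = 6.69

6.69


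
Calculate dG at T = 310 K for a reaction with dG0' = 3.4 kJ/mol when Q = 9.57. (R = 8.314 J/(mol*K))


dG = dG0' + RT * ln(Q) / 1000
dG = 3.4 + 8.314 * 310 * ln(9.57) / 1000
dG = 9.2213 kJ/mol

9.2213 kJ/mol


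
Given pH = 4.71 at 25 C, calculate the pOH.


pOH = 14 - pH
pOH = 14 - 4.71
pOH = 9.29

9.29


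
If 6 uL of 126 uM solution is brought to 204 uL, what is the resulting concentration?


C2 = C1 * V1 / V2
C2 = 126 * 6 / 204
C2 = 3.7059 uM

3.7059 uM


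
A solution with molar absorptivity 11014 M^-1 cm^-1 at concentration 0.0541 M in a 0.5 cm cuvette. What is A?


A = epsilon * c * l
A = 11014 * 0.0541 * 0.5
A = 297.9287

297.9287


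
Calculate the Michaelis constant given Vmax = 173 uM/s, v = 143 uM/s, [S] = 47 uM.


Km = [S] * (Vmax - v) / v
Km = 47 * (173 - 143) / 143
Km = 9.8601 uM

9.8601 uM


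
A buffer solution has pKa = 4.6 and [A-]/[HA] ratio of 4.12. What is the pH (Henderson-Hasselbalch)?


pH = pKa + log10([A-]/[HA])
pH = 4.6 + log10(4.12)
pH = 5.2149

5.2149


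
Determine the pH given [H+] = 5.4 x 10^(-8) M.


pH = -log10([H+])
pH = -log10(5.4 x 10^(-8))
pH = 7.2676

7.2676


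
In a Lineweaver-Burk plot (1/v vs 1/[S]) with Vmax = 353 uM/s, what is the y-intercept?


y-intercept = 1/Vmax
= 1/353
= 0.0028 s/uM

0.0028 s/uM


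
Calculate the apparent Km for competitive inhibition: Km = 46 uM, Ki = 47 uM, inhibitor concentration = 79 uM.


Km_app = Km * (1 + [I]/Ki)
Km_app = 46 * (1 + 79/47)
Km_app = 123.3191 uM

123.3191 uM


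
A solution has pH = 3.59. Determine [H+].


[H+] = 10^(-pH)
[H+] = 10^(-3.59)
[H+] = 2.570e-04 M

2.570e-04 M


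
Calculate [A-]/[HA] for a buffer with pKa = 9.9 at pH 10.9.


[A-]/[HA] = 10^(pH - pKa)
= 10^(10.9 - 9.9)
= 10.0

10.0


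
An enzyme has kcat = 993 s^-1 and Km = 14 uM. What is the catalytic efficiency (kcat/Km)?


Catalytic efficiency = kcat / Km
= 993 / 14
= 70.9286 uM^-1*s^-1

70.9286 uM^-1*s^-1


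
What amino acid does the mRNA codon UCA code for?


Standard genetic code lookup.
Codon UCA -> Ser

Ser


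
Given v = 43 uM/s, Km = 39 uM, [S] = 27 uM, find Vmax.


Vmax = v * (Km + [S]) / [S]
Vmax = 43 * (39 + 27) / 27
Vmax = 105.1111 uM/s

105.1111 uM/s


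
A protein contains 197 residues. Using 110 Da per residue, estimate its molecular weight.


MW = n_residues * 110 Da
MW = 197 * 110
MW = 21670 Da

21670 Da


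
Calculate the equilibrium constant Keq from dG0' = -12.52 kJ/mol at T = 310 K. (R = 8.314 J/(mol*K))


Keq = exp(-dG0 * 1000 / (R * T))
Keq = exp(-(-12.52) * 1000 / (8.314 * 310))
Keq = 128.7306

128.7306


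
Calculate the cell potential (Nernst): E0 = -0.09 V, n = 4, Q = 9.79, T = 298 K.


E = E0 - (RT/nF) * ln(Q)
E = -0.09 - (8.314 * 298 / (4 * 96485)) * ln(9.79)
E = -0.1046 V

-0.1046 V


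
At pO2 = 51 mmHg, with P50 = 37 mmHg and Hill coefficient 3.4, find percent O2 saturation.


Y = pO2^n / (P50^n + pO2^n)
Y = 51^3.4 / (37^3.4 + 51^3.4)
Y = 74.86%

74.86%


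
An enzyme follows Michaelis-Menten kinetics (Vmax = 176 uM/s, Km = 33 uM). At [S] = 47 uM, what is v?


v = Vmax * [S] / (Km + [S])
v = 176 * 47 / (33 + 47)
v = 103.4 uM/s

103.4 uM/s


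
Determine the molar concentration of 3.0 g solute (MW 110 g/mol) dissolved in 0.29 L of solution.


C = (mass / MW) / volume
C = (3.0 / 110) / 0.29
C = 0.094 M

0.094 M


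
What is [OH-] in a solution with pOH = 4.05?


[OH-] = 10^(-pOH)
[OH-] = 10^(-4.05)
[OH-] = 8.913e-05 M

8.913e-05 M


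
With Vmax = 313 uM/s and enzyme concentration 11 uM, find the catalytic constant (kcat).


kcat = Vmax / [E]t
kcat = 313 / 11
kcat = 28.4545 s^-1

28.4545 s^-1


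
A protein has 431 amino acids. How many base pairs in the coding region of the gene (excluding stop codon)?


Each amino acid = 1 codon = 3 bp
bp = 431 * 3 = 1293 bp

1293 bp


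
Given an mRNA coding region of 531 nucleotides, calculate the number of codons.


codons = nucleotides / 3
codons = 531 / 3 = 177

177


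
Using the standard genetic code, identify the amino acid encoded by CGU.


Standard genetic code lookup.
Codon CGU -> Arg

Arg


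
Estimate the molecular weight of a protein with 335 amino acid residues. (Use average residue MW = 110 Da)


MW = n_residues * 110 Da
MW = 335 * 110
MW = 36850 Da

36850 Da


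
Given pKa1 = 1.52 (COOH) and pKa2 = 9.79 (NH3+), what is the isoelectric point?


pI = (pKa1 + pKa2) / 2
pI = (1.52 + 9.79) / 2
pI = 5.655

5.655


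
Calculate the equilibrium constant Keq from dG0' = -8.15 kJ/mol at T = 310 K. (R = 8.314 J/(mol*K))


Keq = exp(-dG0 * 1000 / (R * T))
Keq = exp(-(-8.15) * 1000 / (8.314 * 310))
Keq = 23.6219

23.6219


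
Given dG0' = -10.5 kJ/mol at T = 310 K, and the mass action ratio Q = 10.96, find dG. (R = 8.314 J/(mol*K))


dG = dG0' + RT * ln(Q) / 1000
dG = -10.5 + 8.314 * 310 * ln(10.96) / 1000
dG = -4.3292 kJ/mol

-4.3292 kJ/mol


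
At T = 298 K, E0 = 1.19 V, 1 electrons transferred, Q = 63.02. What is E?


E = E0 - (RT/nF) * ln(Q)
E = 1.19 - (8.314 * 298 / (1 * 96485)) * ln(63.02)
E = 1.0836 V

1.0836 V


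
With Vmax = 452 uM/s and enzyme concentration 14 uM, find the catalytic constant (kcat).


kcat = Vmax / [E]t
kcat = 452 / 14
kcat = 32.2857 s^-1

32.2857 s^-1


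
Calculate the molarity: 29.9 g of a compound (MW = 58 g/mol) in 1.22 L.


C = (mass / MW) / volume
C = (29.9 / 58) / 1.22
C = 0.4226 M

0.4226 M


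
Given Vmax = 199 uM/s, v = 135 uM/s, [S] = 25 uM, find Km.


Km = [S] * (Vmax - v) / v
Km = 25 * (199 - 135) / 135
Km = 11.8519 uM

11.8519 uM


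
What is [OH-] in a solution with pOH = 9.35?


[OH-] = 10^(-pOH)
[OH-] = 10^(-9.35)
[OH-] = 4.467e-10 M

4.467e-10 M


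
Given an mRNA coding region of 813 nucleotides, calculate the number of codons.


codons = nucleotides / 3
codons = 813 / 3 = 271

271


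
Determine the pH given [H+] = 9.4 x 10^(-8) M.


pH = -log10([H+])
pH = -log10(9.4 x 10^(-8))
pH = 7.0269

7.0269


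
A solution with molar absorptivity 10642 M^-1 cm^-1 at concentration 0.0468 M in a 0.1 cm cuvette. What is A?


A = epsilon * c * l
A = 10642 * 0.0468 * 0.1
A = 49.8046

49.8046


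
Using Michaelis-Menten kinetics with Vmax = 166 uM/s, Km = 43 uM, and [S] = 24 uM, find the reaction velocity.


v = Vmax * [S] / (Km + [S])
v = 166 * 24 / (43 + 24)
v = 59.4627 uM/s

59.4627 uM/s


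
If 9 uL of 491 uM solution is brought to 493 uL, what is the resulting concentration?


C2 = C1 * V1 / V2
C2 = 491 * 9 / 493
C2 = 8.9635 uM

8.9635 uM


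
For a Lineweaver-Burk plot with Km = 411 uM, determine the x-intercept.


x-intercept = -1/Km
= -1/411
= -0.0024 1/uM

-0.0024 1/uM


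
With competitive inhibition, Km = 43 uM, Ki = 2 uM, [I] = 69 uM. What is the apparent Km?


Km_app = Km * (1 + [I]/Ki)
Km_app = 43 * (1 + 69/2)
Km_app = 1526.5 uM

1526.5 uM


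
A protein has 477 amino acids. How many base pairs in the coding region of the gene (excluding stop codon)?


Each amino acid = 1 codon = 3 bp
bp = 477 * 3 = 1431 bp

1431 bp


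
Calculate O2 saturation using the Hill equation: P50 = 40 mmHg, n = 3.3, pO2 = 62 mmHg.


Y = pO2^n / (P50^n + pO2^n)
Y = 62^3.3 / (40^3.3 + 62^3.3)
Y = 80.94%

80.94%


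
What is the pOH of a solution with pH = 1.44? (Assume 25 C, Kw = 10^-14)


pOH = 14 - pH
pOH = 14 - 1.44
pOH = 12.56

12.56


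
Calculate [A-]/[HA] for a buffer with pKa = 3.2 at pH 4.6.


[A-]/[HA] = 10^(pH - pKa)
= 10^(4.6 - 3.2)
= 25.1189

25.1189


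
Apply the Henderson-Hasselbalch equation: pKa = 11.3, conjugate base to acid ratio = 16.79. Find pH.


pH = pKa + log10([A-]/[HA])
pH = 11.3 + log10(16.79)
pH = 12.5251

12.5251


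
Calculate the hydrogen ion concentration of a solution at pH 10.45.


[H+] = 10^(-pH)
[H+] = 10^(-10.45)
[H+] = 3.548e-11 M

3.548e-11 M


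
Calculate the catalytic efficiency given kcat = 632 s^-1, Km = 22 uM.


Catalytic efficiency = kcat / Km
= 632 / 22
= 28.7273 uM^-1*s^-1

28.7273 uM^-1*s^-1


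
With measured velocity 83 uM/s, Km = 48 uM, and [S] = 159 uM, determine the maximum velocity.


Vmax = v * (Km + [S]) / [S]
Vmax = 83 * (48 + 159) / 159
Vmax = 108.0566 uM/s

108.0566 uM/s


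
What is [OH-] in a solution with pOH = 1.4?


[OH-] = 10^(-pOH)
[OH-] = 10^(-1.4)
[OH-] = 0.0398 M

0.0398 M


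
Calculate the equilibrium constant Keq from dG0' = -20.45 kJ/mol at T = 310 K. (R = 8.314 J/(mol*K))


Keq = exp(-dG0 * 1000 / (R * T))
Keq = exp(-(-20.45) * 1000 / (8.314 * 310))
Keq = 2792.0662

2792.0662


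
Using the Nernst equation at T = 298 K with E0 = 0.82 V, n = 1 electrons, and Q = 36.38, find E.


E = E0 - (RT/nF) * ln(Q)
E = 0.82 - (8.314 * 298 / (1 * 96485)) * ln(36.38)
E = 0.7277 V

0.7277 V


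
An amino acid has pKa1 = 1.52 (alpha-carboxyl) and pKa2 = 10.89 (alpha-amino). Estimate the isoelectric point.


pI = (pKa1 + pKa2) / 2
pI = (1.52 + 10.89) / 2
pI = 6.205

6.205


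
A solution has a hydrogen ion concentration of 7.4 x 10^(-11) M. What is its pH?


pH = -log10([H+])
pH = -log10(7.4 x 10^(-11))
pH = 10.1308

10.1308


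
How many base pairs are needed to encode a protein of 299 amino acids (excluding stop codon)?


Each amino acid = 1 codon = 3 bp
bp = 299 * 3 = 897 bp

897 bp


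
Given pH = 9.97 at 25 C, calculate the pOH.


pOH = 14 - pH
pOH = 14 - 9.97
pOH = 4.03

4.03


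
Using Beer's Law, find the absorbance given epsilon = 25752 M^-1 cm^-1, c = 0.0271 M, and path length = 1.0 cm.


A = epsilon * c * l
A = 25752 * 0.0271 * 1.0
A = 697.8792

697.8792


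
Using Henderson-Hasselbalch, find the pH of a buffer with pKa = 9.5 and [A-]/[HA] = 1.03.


pH = pKa + log10([A-]/[HA])
pH = 9.5 + log10(1.03)
pH = 9.5128

9.5128


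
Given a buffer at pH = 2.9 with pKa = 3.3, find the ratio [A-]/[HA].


[A-]/[HA] = 10^(pH - pKa)
= 10^(2.9 - 3.3)
= 0.3981

0.3981


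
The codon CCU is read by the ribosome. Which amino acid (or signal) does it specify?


Standard genetic code lookup.
Codon CCU -> Pro

Pro


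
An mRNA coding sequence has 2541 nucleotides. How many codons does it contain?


codons = nucleotides / 3
codons = 2541 / 3 = 847

847


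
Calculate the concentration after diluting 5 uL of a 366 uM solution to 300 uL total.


C2 = C1 * V1 / V2
C2 = 366 * 5 / 300
C2 = 6.1 uM

6.1 uM


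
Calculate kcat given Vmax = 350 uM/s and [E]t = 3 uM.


kcat = Vmax / [E]t
kcat = 350 / 3
kcat = 116.6667 s^-1

116.6667 s^-1


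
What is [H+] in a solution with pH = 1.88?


[H+] = 10^(-pH)
[H+] = 10^(-1.88)
[H+] = 0.0132 M

0.0132 M


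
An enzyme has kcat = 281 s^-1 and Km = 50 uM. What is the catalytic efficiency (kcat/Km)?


Catalytic efficiency = kcat / Km
= 281 / 50
= 5.62 uM^-1*s^-1

5.62 uM^-1*s^-1


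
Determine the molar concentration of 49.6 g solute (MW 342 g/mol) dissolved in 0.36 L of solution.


C = (mass / MW) / volume
C = (49.6 / 342) / 0.36
C = 0.4029 M

0.4029 M


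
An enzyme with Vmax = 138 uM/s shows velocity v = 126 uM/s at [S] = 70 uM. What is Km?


Km = [S] * (Vmax - v) / v
Km = 70 * (138 - 126) / 126
Km = 6.6667 uM

6.6667 uM


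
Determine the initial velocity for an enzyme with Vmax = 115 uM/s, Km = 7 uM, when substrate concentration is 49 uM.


v = Vmax * [S] / (Km + [S])
v = 115 * 49 / (7 + 49)
v = 100.625 uM/s

100.625 uM/s


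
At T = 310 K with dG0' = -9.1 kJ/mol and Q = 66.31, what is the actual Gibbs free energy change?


dG = dG0' + RT * ln(Q) / 1000
dG = -9.1 + 8.314 * 310 * ln(66.31) / 1000
dG = 1.7102 kJ/mol

1.7102 kJ/mol


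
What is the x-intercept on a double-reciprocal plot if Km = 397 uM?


x-intercept = -1/Km
= -1/397
= -0.0025 1/uM

-0.0025 1/uM


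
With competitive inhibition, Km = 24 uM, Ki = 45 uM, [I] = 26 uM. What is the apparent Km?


Km_app = Km * (1 + [I]/Ki)
Km_app = 24 * (1 + 26/45)
Km_app = 37.8667 uM

37.8667 uM


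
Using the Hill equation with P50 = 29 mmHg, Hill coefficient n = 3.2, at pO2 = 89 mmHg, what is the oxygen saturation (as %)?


Y = pO2^n / (P50^n + pO2^n)
Y = 89^3.2 / (29^3.2 + 89^3.2)
Y = 97.31%

97.31%


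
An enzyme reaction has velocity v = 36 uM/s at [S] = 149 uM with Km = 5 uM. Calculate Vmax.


Vmax = v * (Km + [S]) / [S]
Vmax = 36 * (5 + 149) / 149
Vmax = 37.2081 uM/s

37.2081 uM/s


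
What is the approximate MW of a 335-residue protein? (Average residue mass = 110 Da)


MW = n_residues * 110 Da
MW = 335 * 110
MW = 36850 Da

36850 Da


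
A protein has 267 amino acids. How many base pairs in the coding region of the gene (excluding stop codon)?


Each amino acid = 1 codon = 3 bp
bp = 267 * 3 = 801 bp

801 bp


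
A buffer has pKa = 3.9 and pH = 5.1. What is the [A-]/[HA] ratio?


[A-]/[HA] = 10^(pH - pKa)
= 10^(5.1 - 3.9)
= 15.8489

15.8489


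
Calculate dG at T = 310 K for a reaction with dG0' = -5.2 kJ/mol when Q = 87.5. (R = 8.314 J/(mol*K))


dG = dG0' + RT * ln(Q) / 1000
dG = -5.2 + 8.314 * 310 * ln(87.5) / 1000
dG = 6.3249 kJ/mol

6.3249 kJ/mol


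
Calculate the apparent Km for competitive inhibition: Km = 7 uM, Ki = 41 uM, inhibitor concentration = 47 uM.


Km_app = Km * (1 + [I]/Ki)
Km_app = 7 * (1 + 47/41)
Km_app = 15.0244 uM

15.0244 uM


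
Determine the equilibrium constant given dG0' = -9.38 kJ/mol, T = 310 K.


Keq = exp(-dG0 * 1000 / (R * T))
Keq = exp(-(-9.38) * 1000 / (8.314 * 310))
Keq = 38.0694

38.0694


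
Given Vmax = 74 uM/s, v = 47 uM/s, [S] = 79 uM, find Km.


Km = [S] * (Vmax - v) / v
Km = 79 * (74 - 47) / 47
Km = 45.383 uM

45.383 uM


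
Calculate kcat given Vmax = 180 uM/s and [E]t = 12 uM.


kcat = Vmax / [E]t
kcat = 180 / 12
kcat = 15.0 s^-1

15.0 s^-1


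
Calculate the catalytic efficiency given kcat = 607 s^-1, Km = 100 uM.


Catalytic efficiency = kcat / Km
= 607 / 100
= 6.07 uM^-1*s^-1

6.07 uM^-1*s^-1


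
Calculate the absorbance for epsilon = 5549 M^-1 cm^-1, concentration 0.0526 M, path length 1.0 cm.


A = epsilon * c * l
A = 5549 * 0.0526 * 1.0
A = 291.8774

291.8774


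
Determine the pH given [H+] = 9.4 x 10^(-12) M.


pH = -log10([H+])
pH = -log10(9.4 x 10^(-12))
pH = 11.0269

11.0269


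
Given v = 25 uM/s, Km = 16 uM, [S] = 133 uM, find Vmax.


Vmax = v * (Km + [S]) / [S]
Vmax = 25 * (16 + 133) / 133
Vmax = 28.0075 uM/s

28.0075 uM/s


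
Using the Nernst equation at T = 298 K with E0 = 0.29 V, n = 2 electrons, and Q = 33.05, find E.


E = E0 - (RT/nF) * ln(Q)
E = 0.29 - (8.314 * 298 / (2 * 96485)) * ln(33.05)
E = 0.2451 V

0.2451 V


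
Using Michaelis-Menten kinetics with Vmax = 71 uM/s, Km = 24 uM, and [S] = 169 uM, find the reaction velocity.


v = Vmax * [S] / (Km + [S])
v = 71 * 169 / (24 + 169)
v = 62.171 uM/s

62.171 uM/s


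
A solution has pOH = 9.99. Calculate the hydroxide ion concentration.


[OH-] = 10^(-pOH)
[OH-] = 10^(-9.99)
[OH-] = 1.023e-10 M

1.023e-10 M


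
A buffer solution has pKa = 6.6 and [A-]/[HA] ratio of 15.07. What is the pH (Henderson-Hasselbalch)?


pH = pKa + log10([A-]/[HA])
pH = 6.6 + log10(15.07)
pH = 7.7781

7.7781


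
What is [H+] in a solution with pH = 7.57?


[H+] = 10^(-pH)
[H+] = 10^(-7.57)
[H+] = 2.692e-08 M

2.692e-08 M


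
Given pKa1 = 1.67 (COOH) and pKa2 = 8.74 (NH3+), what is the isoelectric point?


pI = (pKa1 + pKa2) / 2
pI = (1.67 + 8.74) / 2
pI = 5.205

5.205


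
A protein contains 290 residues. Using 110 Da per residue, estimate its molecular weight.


MW = n_residues * 110 Da
MW = 290 * 110
MW = 31900 Da

31900 Da


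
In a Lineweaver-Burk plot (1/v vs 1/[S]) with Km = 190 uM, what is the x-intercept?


x-intercept = -1/Km
= -1/190
= -0.0053 1/uM

-0.0053 1/uM


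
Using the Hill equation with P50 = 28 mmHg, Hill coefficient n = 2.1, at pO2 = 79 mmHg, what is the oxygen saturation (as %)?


Y = pO2^n / (P50^n + pO2^n)
Y = 79^2.1 / (28^2.1 + 79^2.1)
Y = 89.83%

89.83%


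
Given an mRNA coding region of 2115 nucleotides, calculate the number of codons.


codons = nucleotides / 3
codons = 2115 / 3 = 705

705


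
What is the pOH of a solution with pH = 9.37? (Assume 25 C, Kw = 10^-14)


pOH = 14 - pH
pOH = 14 - 9.37
pOH = 4.63

4.63


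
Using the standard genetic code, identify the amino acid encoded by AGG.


Standard genetic code lookup.
Codon AGG -> Arg

Arg


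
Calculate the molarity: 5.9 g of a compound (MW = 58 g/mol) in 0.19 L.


C = (mass / MW) / volume
C = (5.9 / 58) / 0.19
C = 0.5354 M

0.5354 M


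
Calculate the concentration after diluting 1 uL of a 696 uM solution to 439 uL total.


C2 = C1 * V1 / V2
C2 = 696 * 1 / 439
C2 = 1.5854 uM

1.5854 uM


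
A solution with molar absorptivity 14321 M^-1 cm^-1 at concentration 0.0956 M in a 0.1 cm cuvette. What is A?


A = epsilon * c * l
A = 14321 * 0.0956 * 0.1
A = 136.9088

136.9088


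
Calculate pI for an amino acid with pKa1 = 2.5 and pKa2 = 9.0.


pI = (pKa1 + pKa2) / 2
pI = (2.5 + 9.0) / 2
pI = 5.75

5.75


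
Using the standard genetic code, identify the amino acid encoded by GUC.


Standard genetic code lookup.
Codon GUC -> Val

Val


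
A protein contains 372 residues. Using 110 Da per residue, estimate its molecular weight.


MW = n_residues * 110 Da
MW = 372 * 110
MW = 40920 Da

40920 Da


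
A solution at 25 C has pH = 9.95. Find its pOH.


pOH = 14 - pH
pOH = 14 - 9.95
pOH = 4.05

4.05


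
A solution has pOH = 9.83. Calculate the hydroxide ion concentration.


[OH-] = 10^(-pOH)
[OH-] = 10^(-9.83)
[OH-] = 1.479e-10 M

1.479e-10 M


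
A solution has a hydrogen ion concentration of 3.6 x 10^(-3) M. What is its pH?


pH = -log10([H+])
pH = -log10(3.6 x 10^(-3))
pH = 2.4437

2.4437


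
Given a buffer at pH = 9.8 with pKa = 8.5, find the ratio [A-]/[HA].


[A-]/[HA] = 10^(pH - pKa)
= 10^(9.8 - 8.5)
= 19.9526

19.9526


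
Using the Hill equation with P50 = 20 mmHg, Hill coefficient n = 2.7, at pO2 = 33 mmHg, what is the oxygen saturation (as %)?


Y = pO2^n / (P50^n + pO2^n)
Y = 33^2.7 / (20^2.7 + 33^2.7)
Y = 79.45%

79.45%


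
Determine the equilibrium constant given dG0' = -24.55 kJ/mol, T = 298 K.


Keq = exp(-dG0 * 1000 / (R * T))
Keq = exp(-(-24.55) * 1000 / (8.314 * 298))
Keq = 20108.4354

20108.4354


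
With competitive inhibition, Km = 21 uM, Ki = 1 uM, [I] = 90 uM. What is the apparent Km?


Km_app = Km * (1 + [I]/Ki)
Km_app = 21 * (1 + 90/1)
Km_app = 1911.0 uM

1911.0 uM


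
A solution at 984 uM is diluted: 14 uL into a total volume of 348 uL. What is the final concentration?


C2 = C1 * V1 / V2
C2 = 984 * 14 / 348
C2 = 39.5862 uM

39.5862 uM


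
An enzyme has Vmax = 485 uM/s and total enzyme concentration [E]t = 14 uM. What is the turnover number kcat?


kcat = Vmax / [E]t
kcat = 485 / 14
kcat = 34.6429 s^-1

34.6429 s^-1


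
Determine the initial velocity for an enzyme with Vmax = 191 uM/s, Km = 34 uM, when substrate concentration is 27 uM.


v = Vmax * [S] / (Km + [S])
v = 191 * 27 / (34 + 27)
v = 84.541 uM/s

84.541 uM/s


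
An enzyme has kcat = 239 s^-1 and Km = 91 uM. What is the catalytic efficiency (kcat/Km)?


Catalytic efficiency = kcat / Km
= 239 / 91
= 2.6264 uM^-1*s^-1

2.6264 uM^-1*s^-1


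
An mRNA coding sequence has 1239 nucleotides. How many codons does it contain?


codons = nucleotides / 3
codons = 1239 / 3 = 413

413


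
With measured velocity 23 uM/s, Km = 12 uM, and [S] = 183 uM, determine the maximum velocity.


Vmax = v * (Km + [S]) / [S]
Vmax = 23 * (12 + 183) / 183
Vmax = 24.5082 uM/s

24.5082 uM/s


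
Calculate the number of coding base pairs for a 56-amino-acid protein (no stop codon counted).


Each amino acid = 1 codon = 3 bp
bp = 56 * 3 = 168 bp

168 bp


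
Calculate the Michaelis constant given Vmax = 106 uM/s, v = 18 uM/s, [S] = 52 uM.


Km = [S] * (Vmax - v) / v
Km = 52 * (106 - 18) / 18
Km = 254.2222 uM

254.2222 uM


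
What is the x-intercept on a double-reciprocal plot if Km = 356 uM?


x-intercept = -1/Km
= -1/356
= -0.0028 1/uM

-0.0028 1/uM


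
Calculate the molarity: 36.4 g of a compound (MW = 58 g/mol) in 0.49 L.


C = (mass / MW) / volume
C = (36.4 / 58) / 0.49
C = 1.2808 M

1.2808 M


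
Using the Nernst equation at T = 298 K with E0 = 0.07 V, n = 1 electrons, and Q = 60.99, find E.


E = E0 - (RT/nF) * ln(Q)
E = 0.07 - (8.314 * 298 / (1 * 96485)) * ln(60.99)
E = -0.0356 V

-0.0356 V


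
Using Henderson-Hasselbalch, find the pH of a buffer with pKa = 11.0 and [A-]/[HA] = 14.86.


pH = pKa + log10([A-]/[HA])
pH = 11.0 + log10(14.86)
pH = 12.172

12.172


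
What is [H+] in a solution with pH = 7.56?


[H+] = 10^(-pH)
[H+] = 10^(-7.56)
[H+] = 2.754e-08 M

2.754e-08 M


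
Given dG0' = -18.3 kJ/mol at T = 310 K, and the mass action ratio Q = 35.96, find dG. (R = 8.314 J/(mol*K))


dG = dG0' + RT * ln(Q) / 1000
dG = -18.3 + 8.314 * 310 * ln(35.96) / 1000
dG = -9.0669 kJ/mol

-9.0669 kJ/mol


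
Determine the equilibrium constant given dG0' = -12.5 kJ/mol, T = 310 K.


Keq = exp(-dG0 * 1000 / (R * T))
Keq = exp(-(-12.5) * 1000 / (8.314 * 310))
Keq = 127.7355

127.7355


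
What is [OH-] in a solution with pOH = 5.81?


[OH-] = 10^(-pOH)
[OH-] = 10^(-5.81)
[OH-] = 1.549e-06 M

1.549e-06 M


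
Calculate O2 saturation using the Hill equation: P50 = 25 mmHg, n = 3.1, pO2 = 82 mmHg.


Y = pO2^n / (P50^n + pO2^n)
Y = 82^3.1 / (25^3.1 + 82^3.1)
Y = 97.55%

97.55%


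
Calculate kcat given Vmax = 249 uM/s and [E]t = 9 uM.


kcat = Vmax / [E]t
kcat = 249 / 9
kcat = 27.6667 s^-1

27.6667 s^-1


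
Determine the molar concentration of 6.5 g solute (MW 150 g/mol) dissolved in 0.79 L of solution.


C = (mass / MW) / volume
C = (6.5 / 150) / 0.79
C = 0.0549 M

0.0549 M


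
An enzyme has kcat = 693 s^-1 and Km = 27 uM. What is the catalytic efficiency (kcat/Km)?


Catalytic efficiency = kcat / Km
= 693 / 27
= 25.6667 uM^-1*s^-1

25.6667 uM^-1*s^-1


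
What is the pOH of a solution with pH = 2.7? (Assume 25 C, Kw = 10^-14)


pOH = 14 - pH
pOH = 14 - 2.7
pOH = 11.3

11.3


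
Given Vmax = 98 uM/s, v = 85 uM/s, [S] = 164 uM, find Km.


Km = [S] * (Vmax - v) / v
Km = 164 * (98 - 85) / 85
Km = 25.0824 uM

25.0824 uM


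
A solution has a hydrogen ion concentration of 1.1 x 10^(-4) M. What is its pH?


pH = -log10([H+])
pH = -log10(1.1 x 10^(-4))
pH = 3.9586

3.9586


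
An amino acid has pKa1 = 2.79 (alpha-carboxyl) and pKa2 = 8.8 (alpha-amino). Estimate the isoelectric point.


pI = (pKa1 + pKa2) / 2
pI = (2.79 + 8.8) / 2
pI = 5.795

5.795


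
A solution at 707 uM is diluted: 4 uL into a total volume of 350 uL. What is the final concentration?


C2 = C1 * V1 / V2
C2 = 707 * 4 / 350
C2 = 8.08 uM

8.08 uM


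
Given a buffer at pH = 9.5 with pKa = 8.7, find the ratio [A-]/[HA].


[A-]/[HA] = 10^(pH - pKa)
= 10^(9.5 - 8.7)
= 6.3096

6.3096


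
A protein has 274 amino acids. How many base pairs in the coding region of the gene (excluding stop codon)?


Each amino acid = 1 codon = 3 bp
bp = 274 * 3 = 822 bp

822 bp


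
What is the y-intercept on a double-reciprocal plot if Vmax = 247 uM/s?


y-intercept = 1/Vmax
= 1/247
= 0.004 s/uM

0.004 s/uM


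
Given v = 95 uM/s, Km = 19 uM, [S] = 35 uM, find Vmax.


Vmax = v * (Km + [S]) / [S]
Vmax = 95 * (19 + 35) / 35
Vmax = 146.5714 uM/s

146.5714 uM/s


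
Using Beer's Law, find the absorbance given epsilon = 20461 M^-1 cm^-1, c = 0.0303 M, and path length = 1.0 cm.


A = epsilon * c * l
A = 20461 * 0.0303 * 1.0
A = 619.9683

619.9683


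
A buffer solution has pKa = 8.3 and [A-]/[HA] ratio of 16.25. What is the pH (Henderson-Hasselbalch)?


pH = pKa + log10([A-]/[HA])
pH = 8.3 + log10(16.25)
pH = 9.5109

9.5109


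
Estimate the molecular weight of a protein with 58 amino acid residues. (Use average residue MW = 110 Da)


MW = n_residues * 110 Da
MW = 58 * 110
MW = 6380 Da

6380 Da


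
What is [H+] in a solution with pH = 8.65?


[H+] = 10^(-pH)
[H+] = 10^(-8.65)
[H+] = 2.239e-09 M

2.239e-09 M


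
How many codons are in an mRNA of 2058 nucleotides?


codons = nucleotides / 3
codons = 2058 / 3 = 686

686


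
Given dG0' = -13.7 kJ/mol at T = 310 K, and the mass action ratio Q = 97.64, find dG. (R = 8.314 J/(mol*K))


dG = dG0' + RT * ln(Q) / 1000
dG = -13.7 + 8.314 * 310 * ln(97.64) / 1000
dG = -1.8925 kJ/mol

-1.8925 kJ/mol


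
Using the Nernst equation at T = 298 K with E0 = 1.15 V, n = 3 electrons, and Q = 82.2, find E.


E = E0 - (RT/nF) * ln(Q)
E = 1.15 - (8.314 * 298 / (3 * 96485)) * ln(82.2)
E = 1.1123 V

1.1123 V


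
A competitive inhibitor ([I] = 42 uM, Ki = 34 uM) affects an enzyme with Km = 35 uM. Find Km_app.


Km_app = Km * (1 + [I]/Ki)
Km_app = 35 * (1 + 42/34)
Km_app = 78.2353 uM

78.2353 uM


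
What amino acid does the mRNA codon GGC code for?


Standard genetic code lookup.
Codon GGC -> Gly

Gly


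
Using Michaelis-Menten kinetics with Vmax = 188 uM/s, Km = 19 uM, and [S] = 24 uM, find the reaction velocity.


v = Vmax * [S] / (Km + [S])
v = 188 * 24 / (19 + 24)
v = 104.9302 uM/s

104.9302 uM/s


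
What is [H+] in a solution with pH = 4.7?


[H+] = 10^(-pH)
[H+] = 10^(-4.7)
[H+] = 1.995e-05 M

1.995e-05 M


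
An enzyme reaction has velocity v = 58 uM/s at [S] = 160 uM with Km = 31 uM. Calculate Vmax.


Vmax = v * (Km + [S]) / [S]
Vmax = 58 * (31 + 160) / 160
Vmax = 69.2375 uM/s

69.2375 uM/s


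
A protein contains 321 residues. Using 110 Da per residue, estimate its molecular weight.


MW = n_residues * 110 Da
MW = 321 * 110
MW = 35310 Da

35310 Da


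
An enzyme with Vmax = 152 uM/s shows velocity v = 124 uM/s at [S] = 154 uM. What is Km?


Km = [S] * (Vmax - v) / v
Km = 154 * (152 - 124) / 124
Km = 34.7742 uM

34.7742 uM


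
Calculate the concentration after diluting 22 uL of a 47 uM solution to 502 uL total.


C2 = C1 * V1 / V2
C2 = 47 * 22 / 502
C2 = 2.0598 uM

2.0598 uM


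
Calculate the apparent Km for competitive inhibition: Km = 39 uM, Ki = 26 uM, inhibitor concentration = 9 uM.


Km_app = Km * (1 + [I]/Ki)
Km_app = 39 * (1 + 9/26)
Km_app = 52.5 uM

52.5 uM


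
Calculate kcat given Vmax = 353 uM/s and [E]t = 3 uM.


kcat = Vmax / [E]t
kcat = 353 / 3
kcat = 117.6667 s^-1

117.6667 s^-1


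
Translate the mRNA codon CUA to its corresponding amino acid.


Standard genetic code lookup.
Codon CUA -> Leu

Leu


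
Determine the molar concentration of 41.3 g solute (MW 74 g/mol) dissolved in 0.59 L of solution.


C = (mass / MW) / volume
C = (41.3 / 74) / 0.59
C = 0.9459 M

0.9459 M


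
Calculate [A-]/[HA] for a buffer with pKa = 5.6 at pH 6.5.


[A-]/[HA] = 10^(pH - pKa)
= 10^(6.5 - 5.6)
= 7.9433

7.9433


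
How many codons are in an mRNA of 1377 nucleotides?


codons = nucleotides / 3
codons = 1377 / 3 = 459

459


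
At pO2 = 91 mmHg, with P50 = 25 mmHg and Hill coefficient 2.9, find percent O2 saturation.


Y = pO2^n / (P50^n + pO2^n)
Y = 91^2.9 / (25^2.9 + 91^2.9)
Y = 97.69%

97.69%


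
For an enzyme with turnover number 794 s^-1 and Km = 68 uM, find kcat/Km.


Catalytic efficiency = kcat / Km
= 794 / 68
= 11.6765 uM^-1*s^-1

11.6765 uM^-1*s^-1


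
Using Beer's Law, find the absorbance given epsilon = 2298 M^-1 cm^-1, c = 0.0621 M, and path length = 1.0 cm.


A = epsilon * c * l
A = 2298 * 0.0621 * 1.0
A = 142.7058

142.7058


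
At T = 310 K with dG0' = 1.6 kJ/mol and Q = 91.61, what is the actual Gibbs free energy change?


dG = dG0' + RT * ln(Q) / 1000
dG = 1.6 + 8.314 * 310 * ln(91.61) / 1000
dG = 13.2432 kJ/mol

13.2432 kJ/mol


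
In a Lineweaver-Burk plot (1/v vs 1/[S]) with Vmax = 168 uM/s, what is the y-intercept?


y-intercept = 1/Vmax
= 1/168
= 0.006 s/uM

0.006 s/uM


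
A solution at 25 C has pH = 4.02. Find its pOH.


pOH = 14 - pH
pOH = 14 - 4.02
pOH = 9.98

9.98


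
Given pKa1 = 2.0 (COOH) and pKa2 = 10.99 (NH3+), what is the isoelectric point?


pI = (pKa1 + pKa2) / 2
pI = (2.0 + 10.99) / 2
pI = 6.495

6.495


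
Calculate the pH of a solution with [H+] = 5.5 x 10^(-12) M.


pH = -log10([H+])
pH = -log10(5.5 x 10^(-12))
pH = 11.2596

11.2596


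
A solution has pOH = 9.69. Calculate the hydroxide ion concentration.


[OH-] = 10^(-pOH)
[OH-] = 10^(-9.69)
[OH-] = 2.042e-10 M

2.042e-10 M


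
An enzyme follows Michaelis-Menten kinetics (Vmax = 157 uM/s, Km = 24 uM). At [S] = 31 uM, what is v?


v = Vmax * [S] / (Km + [S])
v = 157 * 31 / (24 + 31)
v = 88.4909 uM/s

88.4909 uM/s


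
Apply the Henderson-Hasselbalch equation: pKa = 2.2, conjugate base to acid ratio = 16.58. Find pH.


pH = pKa + log10([A-]/[HA])
pH = 2.2 + log10(16.58)
pH = 3.4196

3.4196


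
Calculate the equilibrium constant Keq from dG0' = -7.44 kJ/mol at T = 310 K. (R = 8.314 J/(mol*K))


Keq = exp(-dG0 * 1000 / (R * T))
Keq = exp(-(-7.44) * 1000 / (8.314 * 310))
Keq = 17.934

17.934


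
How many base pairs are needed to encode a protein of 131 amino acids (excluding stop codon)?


Each amino acid = 1 codon = 3 bp
bp = 131 * 3 = 393 bp

393 bp


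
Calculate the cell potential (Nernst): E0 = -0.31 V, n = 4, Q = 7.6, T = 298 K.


E = E0 - (RT/nF) * ln(Q)
E = -0.31 - (8.314 * 298 / (4 * 96485)) * ln(7.6)
E = -0.323 V

-0.323 V


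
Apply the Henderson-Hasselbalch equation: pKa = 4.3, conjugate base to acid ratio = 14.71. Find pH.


pH = pKa + log10([A-]/[HA])
pH = 4.3 + log10(14.71)
pH = 5.4676

5.4676


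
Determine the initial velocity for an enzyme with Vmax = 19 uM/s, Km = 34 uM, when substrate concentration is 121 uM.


v = Vmax * [S] / (Km + [S])
v = 19 * 121 / (34 + 121)
v = 14.8323 uM/s

14.8323 uM/s


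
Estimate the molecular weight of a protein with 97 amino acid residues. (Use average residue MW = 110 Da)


MW = n_residues * 110 Da
MW = 97 * 110
MW = 10670 Da

10670 Da


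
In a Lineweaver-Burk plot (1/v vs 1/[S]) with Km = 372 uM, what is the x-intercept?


x-intercept = -1/Km
= -1/372
= -0.0027 1/uM

-0.0027 1/uM


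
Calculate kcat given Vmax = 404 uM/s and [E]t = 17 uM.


kcat = Vmax / [E]t
kcat = 404 / 17
kcat = 23.7647 s^-1

23.7647 s^-1


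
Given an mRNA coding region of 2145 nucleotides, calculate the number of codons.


codons = nucleotides / 3
codons = 2145 / 3 = 715

715


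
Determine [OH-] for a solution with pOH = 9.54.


[OH-] = 10^(-pOH)
[OH-] = 10^(-9.54)
[OH-] = 2.884e-10 M

2.884e-10 M


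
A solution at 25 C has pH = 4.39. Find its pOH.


pOH = 14 - pH
pOH = 14 - 4.39
pOH = 9.61

9.61


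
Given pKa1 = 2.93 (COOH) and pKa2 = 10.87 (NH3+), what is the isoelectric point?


pI = (pKa1 + pKa2) / 2
pI = (2.93 + 10.87) / 2
pI = 6.9

6.9


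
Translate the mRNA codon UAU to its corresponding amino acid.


Standard genetic code lookup.
Codon UAU -> Tyr

Tyr


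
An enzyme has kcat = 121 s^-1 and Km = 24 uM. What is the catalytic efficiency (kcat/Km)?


Catalytic efficiency = kcat / Km
= 121 / 24
= 5.0417 uM^-1*s^-1

5.0417 uM^-1*s^-1


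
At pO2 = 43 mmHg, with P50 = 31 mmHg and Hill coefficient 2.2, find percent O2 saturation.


Y = pO2^n / (P50^n + pO2^n)
Y = 43^2.2 / (31^2.2 + 43^2.2)
Y = 67.26%

67.26%


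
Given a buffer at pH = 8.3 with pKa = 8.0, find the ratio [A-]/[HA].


[A-]/[HA] = 10^(pH - pKa)
= 10^(8.3 - 8.0)
= 1.9953

1.9953


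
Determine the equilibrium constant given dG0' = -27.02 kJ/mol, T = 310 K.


Keq = exp(-dG0 * 1000 / (R * T))
Keq = exp(-(-27.02) * 1000 / (8.314 * 310))
Keq = 35727.5354

35727.5354


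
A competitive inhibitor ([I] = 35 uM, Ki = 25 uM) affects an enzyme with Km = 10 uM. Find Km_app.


Km_app = Km * (1 + [I]/Ki)
Km_app = 10 * (1 + 35/25)
Km_app = 24.0 uM

24.0 uM


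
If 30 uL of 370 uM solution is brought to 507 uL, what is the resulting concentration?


C2 = C1 * V1 / V2
C2 = 370 * 30 / 507
C2 = 21.8935 uM

21.8935 uM


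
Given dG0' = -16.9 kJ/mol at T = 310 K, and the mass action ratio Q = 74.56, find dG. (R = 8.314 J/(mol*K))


dG = dG0' + RT * ln(Q) / 1000
dG = -16.9 + 8.314 * 310 * ln(74.56) / 1000
dG = -5.7875 kJ/mol

-5.7875 kJ/mol


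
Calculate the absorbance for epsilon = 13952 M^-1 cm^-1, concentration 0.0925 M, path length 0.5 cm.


A = epsilon * c * l
A = 13952 * 0.0925 * 0.5
A = 645.28

645.28


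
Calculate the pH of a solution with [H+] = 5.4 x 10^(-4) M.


pH = -log10([H+])
pH = -log10(5.4 x 10^(-4))
pH = 3.2676

3.2676


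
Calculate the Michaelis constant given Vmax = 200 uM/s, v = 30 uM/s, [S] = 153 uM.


Km = [S] * (Vmax - v) / v
Km = 153 * (200 - 30) / 30
Km = 867.0 uM

867.0 uM


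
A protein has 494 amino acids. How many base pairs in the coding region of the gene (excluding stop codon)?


Each amino acid = 1 codon = 3 bp
bp = 494 * 3 = 1482 bp

1482 bp


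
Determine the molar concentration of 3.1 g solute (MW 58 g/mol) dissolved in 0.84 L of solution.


C = (mass / MW) / volume
C = (3.1 / 58) / 0.84
C = 0.0636 M

0.0636 M


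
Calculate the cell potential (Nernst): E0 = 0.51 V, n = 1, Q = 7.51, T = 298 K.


E = E0 - (RT/nF) * ln(Q)
E = 0.51 - (8.314 * 298 / (1 * 96485)) * ln(7.51)
E = 0.4582 V

0.4582 V


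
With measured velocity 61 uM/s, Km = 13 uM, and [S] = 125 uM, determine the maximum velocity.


Vmax = v * (Km + [S]) / [S]
Vmax = 61 * (13 + 125) / 125
Vmax = 67.344 uM/s

67.344 uM/s


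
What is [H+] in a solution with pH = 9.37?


[H+] = 10^(-pH)
[H+] = 10^(-9.37)
[H+] = 4.266e-10 M

4.266e-10 M


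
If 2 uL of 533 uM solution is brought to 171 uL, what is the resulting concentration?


C2 = C1 * V1 / V2
C2 = 533 * 2 / 171
C2 = 6.2339 uM

6.2339 uM


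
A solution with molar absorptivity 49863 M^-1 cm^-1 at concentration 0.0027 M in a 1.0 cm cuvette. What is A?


A = epsilon * c * l
A = 49863 * 0.0027 * 1.0
A = 134.6301

134.6301
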